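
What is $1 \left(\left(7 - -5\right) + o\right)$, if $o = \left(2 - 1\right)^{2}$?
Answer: $13$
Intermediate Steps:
$o = 1$ ($o = 1^{2} = 1$)
$1 \left(\left(7 - -5\right) + o\right) = 1 \left(\left(7 - -5\right) + 1\right) = 1 \left(\left(7 + 5\right) + 1\right) = 1 \left(12 + 1\right) = 1 \cdot 13 = 13$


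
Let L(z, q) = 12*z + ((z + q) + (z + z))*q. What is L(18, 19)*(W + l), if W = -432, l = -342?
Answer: -1240722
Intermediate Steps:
L(z, q) = 12*z + q*(q + 3*z) (L(z, q) = 12*z + ((q + z) + 2*z)*q = 12*z + (q + 3*z)*q = 12*z + q*(q + 3*z))
L(18, 19)*(W + l) = (19**2 + 12*18 + 3*19*18)*(-432 - 342) = (361 + 216 + 1026)*(-774) = 1603*(-774) = -1240722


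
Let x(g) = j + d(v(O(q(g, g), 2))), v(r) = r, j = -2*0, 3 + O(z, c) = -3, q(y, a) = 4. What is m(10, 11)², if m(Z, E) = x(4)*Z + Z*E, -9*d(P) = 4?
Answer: 902500/81 ≈ 11142.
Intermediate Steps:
O(z, c) = -6 (O(z, c) = -3 - 3 = -6)
j = 0
d(P) = -4/9 (d(P) = -⅑*4 = -4/9)
x(g) = -4/9 (x(g) = 0 - 4/9 = -4/9)
m(Z, E) = -4*Z/9 + E*Z (m(Z, E) = -4*Z/9 + Z*E = -4*Z/9 + E*Z)
m(10, 11)² = ((⅑)*10*(-4 + 9*11))² = ((⅑)*10*(-4 + 99))² = ((⅑)*10*95)² = (950/9)² = 902500/81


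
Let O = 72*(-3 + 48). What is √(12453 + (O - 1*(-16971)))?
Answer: 2*√8166 ≈ 180.73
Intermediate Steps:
O = 3240 (O = 72*45 = 3240)
√(12453 + (O - 1*(-16971))) = √(12453 + (3240 - 1*(-16971))) = √(12453 + (3240 + 16971)) = √(12453 + 20211) = √32664 = 2*√8166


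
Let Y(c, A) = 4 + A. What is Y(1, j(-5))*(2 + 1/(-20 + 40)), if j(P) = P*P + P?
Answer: 246/5 ≈ 49.200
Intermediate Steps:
j(P) = P + P**2 (j(P) = P**2 + P = P + P**2)
Y(1, j(-5))*(2 + 1/(-20 + 40)) = (4 - 5*(1 - 5))*(2 + 1/(-20 + 40)) = (4 - 5*(-4))*(2 + 1/20) = (4 + 20)*(2 + 1/20) = 24*(41/20) = 246/5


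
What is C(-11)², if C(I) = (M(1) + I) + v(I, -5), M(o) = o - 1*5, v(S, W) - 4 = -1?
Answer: 144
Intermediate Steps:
v(S, W) = 3 (v(S, W) = 4 - 1 = 3)
M(o) = -5 + o (M(o) = o - 5 = -5 + o)
C(I) = -1 + I (C(I) = ((-5 + 1) + I) + 3 = (-4 + I) + 3 = -1 + I)
C(-11)² = (-1 - 11)² = (-12)² = 144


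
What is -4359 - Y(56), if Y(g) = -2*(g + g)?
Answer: -4135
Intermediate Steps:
Y(g) = -4*g
-4359 - Y(56) = -4359 - (-4)*56 = -4359 - 1*(-224) = -4359 + 224 = -4135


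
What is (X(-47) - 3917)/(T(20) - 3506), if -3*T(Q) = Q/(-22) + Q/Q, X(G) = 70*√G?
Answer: 129261/115699 - 2310*I*√47/115699 ≈ 1.1172 - 0.13688*I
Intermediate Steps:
T(Q) = -⅓ + Q/66 (T(Q) = -(Q/(-22) + Q/Q)/3 = -(Q*(-1/22) + 1)/3 = -(-Q/22 + 1)/3 = -(1 - Q/22)/3 = -⅓ + Q/66)
(X(-47) - 3917)/(T(20) - 3506) = (70*√(-47) - 3917)/((-⅓ + (1/66)*20) - 3506) = (70*(I*√47) - 3917)/((-⅓ + 10/33) - 3506) = (70*I*√47 - 3917)/(-1/33 - 3506) = (-3917 + 70*I*√47)/(-115699/33) = (-3917 + 70*I*√47)*(-33/115699) = 129261/115699 - 2310*I*√47/115699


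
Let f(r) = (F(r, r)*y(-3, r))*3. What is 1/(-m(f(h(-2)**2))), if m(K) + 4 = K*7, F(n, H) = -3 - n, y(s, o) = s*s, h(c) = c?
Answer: 1/1327 ≈ 0.00075358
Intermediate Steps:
y(s, o) = s**2
f(r) = -81 - 27*r (f(r) = ((-3 - r)*(-3)**2)*3 = ((-3 - r)*9)*3 = (-27 - 9*r)*3 = -81 - 27*r)
m(K) = -4 + 7*K (m(K) = -4 + K*7 = -4 + 7*K)
1/(-m(f(h(-2)**2))) = 1/(-(-4 + 7*(-81 - 27*(-2)**2))) = 1/(-(-4 + 7*(-81 - 27*4))) = 1/(-(-4 + 7*(-81 - 108))) = 1/(-(-4 + 7*(-189))) = 1/(-(-4 - 1323)) = 1/(-1*(-1327)) = 1/1327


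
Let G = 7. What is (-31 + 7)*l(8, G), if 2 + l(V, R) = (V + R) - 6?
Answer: -168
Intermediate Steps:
l(V, R) = -8 + R + V (l(V, R) = -2 + ((V + R) - 6) = -2 + ((R + V) - 6) = -2 + (-6 + R + V) = -8 + R + V)
(-31 + 7)*l(8, G) = (-31 + 7)*(-8 + 7 + 8) = -24*7 = -168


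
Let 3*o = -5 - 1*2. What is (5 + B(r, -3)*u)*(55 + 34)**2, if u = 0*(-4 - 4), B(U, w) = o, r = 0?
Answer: 39605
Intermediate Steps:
o = -7/3 (o = (-5 - 1*2)/3 = (-5 - 2)/3 = (1/3)*(-7) = -7/3 ≈ -2.3333)
B(U, w) = -7/3
u = 0 (u = 0*(-8) = 0)
(5 + B(r, -3)*u)*(55 + 34)**2 = (5 - 7/3*0)*(55 + 34)**2 = (5 + 0)*89**2 = 5*7921 = 39605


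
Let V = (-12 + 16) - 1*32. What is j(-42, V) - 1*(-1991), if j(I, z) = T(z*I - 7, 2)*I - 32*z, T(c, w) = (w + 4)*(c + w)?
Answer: -292205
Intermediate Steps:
T(c, w) = (4 + w)*(c + w)
V = -28 (V = 4 - 32 = -28)
j(I, z) = -32*z + I*(-30 + 6*I*z) (j(I, z) = (2² + 4*(z*I - 7) + 4*2 + (z*I - 7)*2)*I - 32*z = (4 + 4*(I*z - 7) + 8 + (I*z - 7)*2)*I - 32*z = (4 + 4*(-7 + I*z) + 8 + (-7 + I*z)*2)*I - 32*z = (4 + (-28 + 4*I*z) + 8 + (-14 + 2*I*z))*I - 32*z = (-30 + 6*I*z)*I - 32*z = I*(-30 + 6*I*z) - 32*z = -32*z + I*(-30 + 6*I*z))
j(-42, V) - 1*(-1991) = (-32*(-28) + 6*(-42)*(-5 - 42*(-28))) - 1*(-1991) = (896 + 6*(-42)*(-5 + 1176)) + 1991 = (896 + 6*(-42)*1171) + 1991 = (896 - 295092) + 1991 = -294196 + 1991 = -292205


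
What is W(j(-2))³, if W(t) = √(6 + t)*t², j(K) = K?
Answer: 512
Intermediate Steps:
W(t) = t²*√(6 + t)
W(j(-2))³ = ((-2)²*√(6 - 2))³ = (4*√4)³ = (4*2)³ = 8³ = 512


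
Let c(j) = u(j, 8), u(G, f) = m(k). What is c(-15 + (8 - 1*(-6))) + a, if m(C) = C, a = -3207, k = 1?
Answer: -3206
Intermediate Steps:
u(G, f) = 1
c(j) = 1
c(-15 + (8 - 1*(-6))) + a = 1 - 3207 = -3206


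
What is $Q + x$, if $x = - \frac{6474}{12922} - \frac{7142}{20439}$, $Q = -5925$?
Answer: $- \frac{60195873160}{10158183} \approx -5925.9$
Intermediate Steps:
$x = - \frac{8638885}{10158183}$ ($x = \left(-6474\right) \frac{1}{12922} - \frac{7142}{20439} = - \frac{249}{497} - \frac{7142}{20439} = - \frac{8638885}{10158183} \approx -0.85044$)
$Q + x = -5925 - \frac{8638885}{10158183} = - \frac{60195873160}{10158183}$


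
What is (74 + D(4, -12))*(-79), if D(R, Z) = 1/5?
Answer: -29309/5 ≈ -5861.8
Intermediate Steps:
D(R, Z) = ⅕ (D(R, Z) = 1*(⅕) = ⅕)
(74 + D(4, -12))*(-79) = (74 + ⅕)*(-79) = (371/5)*(-79) = -29309/5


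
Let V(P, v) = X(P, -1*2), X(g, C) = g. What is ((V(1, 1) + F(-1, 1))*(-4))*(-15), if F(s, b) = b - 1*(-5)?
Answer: 420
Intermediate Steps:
F(s, b) = 5 + b (F(s, b) = b + 5 = 5 + b)
V(P, v) = P
((V(1, 1) + F(-1, 1))*(-4))*(-15) = ((1 + (5 + 1))*(-4))*(-15) = ((1 + 6)*(-4))*(-15) = (7*(-4))*(-15) = -28*(-15) = 420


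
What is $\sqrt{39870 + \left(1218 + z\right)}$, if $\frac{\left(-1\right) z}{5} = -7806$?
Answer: $3 \sqrt{8902} \approx 283.05$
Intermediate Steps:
$z = 39030$ ($z = \left(-5\right) \left(-7806\right) = 39030$)
$\sqrt{39870 + \left(1218 + z\right)} = \sqrt{39870 + \left(1218 + 39030\right)} = \sqrt{39870 + 40248} = \sqrt{80118} = 3 \sqrt{8902}$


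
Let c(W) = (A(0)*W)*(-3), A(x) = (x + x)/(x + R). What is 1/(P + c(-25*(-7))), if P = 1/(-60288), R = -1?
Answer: -60288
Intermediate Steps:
A(x) = 2*x/(-1 + x) (A(x) = (x + x)/(x - 1) = (2*x)/(-1 + x) = 2*x/(-1 + x))
P = -1/60288 ≈ -1.6587e-5
c(W) = 0 (c(W) = ((2*0/(-1 + 0))*W)*(-3) = ((2*0/(-1))*W)*(-3) = ((2*0*(-1))*W)*(-3) = (0*W)*(-3) = 0*(-3) = 0)
1/(P + c(-25*(-7))) = 1/(-1/60288 + 0) = 1/(-1/60288) = -60288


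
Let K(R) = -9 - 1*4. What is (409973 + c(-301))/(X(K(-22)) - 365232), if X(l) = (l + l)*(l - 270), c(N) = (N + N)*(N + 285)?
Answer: -419605/357874 ≈ -1.1725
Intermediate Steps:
K(R) = -13 (K(R) = -9 - 4 = -13)
c(N) = 2*N*(285 + N) (c(N) = (2*N)*(285 + N) = 2*N*(285 + N))
X(l) = 2*l*(-270 + l) (X(l) = (2*l)*(-270 + l) = 2*l*(-270 + l))
(409973 + c(-301))/(X(K(-22)) - 365232) = (409973 + 2*(-301)*(285 - 301))/(2*(-13)*(-270 - 13) - 365232) = (409973 + 2*(-301)*(-16))/(2*(-13)*(-283) - 365232) = (409973 + 9632)/(7358 - 365232) = 419605/(-357874) = 419605*(-1/357874) = -419605/357874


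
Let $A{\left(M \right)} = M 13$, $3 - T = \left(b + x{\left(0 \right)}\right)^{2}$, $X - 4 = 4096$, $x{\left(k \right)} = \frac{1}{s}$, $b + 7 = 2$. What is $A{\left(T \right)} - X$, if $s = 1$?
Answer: $-4269$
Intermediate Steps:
$b = -5$ ($b = -7 + 2 = -5$)
$x{\left(k \right)} = 1$ ($x{\left(k \right)} = 1^{-1} = 1$)
$X = 4100$ ($X = 4 + 4096 = 4100$)
$T = -13$ ($T = 3 - \left(-5 + 1\right)^{2} = 3 - \left(-4\right)^{2} = 3 - 16 = -13$)
$A{\left(M \right)} = 13 M$
$A{\left(T \right)} - X = 13 \left(-13\right) - 4100 = -169 - 4100 = -4269$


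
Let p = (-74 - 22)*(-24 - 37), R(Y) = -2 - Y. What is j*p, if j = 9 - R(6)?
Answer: 99552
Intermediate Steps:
p = 5856 (p = -96*(-61) = 5856)
j = 17 (j = 9 - (-2 - 1*6) = 9 - (-2 - 6) = 9 - 1*(-8) = 9 + 8 = 17)
j*p = 17*5856 = 99552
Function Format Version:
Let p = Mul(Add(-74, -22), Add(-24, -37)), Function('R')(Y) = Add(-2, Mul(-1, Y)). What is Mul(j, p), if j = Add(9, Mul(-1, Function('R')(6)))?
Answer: 99552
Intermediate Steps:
p = 5856 (p = Mul(-96, -61) = 5856)
j = 17 (j = Add(9, Mul(-1, Add(-2, Mul(-1, 6)))) = Add(9, Mul(-1, Add(-2, -6))) = Add(9, Mul(-1, -8)) = Add(9, 8) = 17)
Mul(j, p) = Mul(17, 5856) = 99552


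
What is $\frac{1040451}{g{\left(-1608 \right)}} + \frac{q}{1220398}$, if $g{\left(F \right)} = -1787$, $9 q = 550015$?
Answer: $- \frac{11426895998677}{19627661034} \approx -582.18$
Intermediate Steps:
$q = \frac{550015}{9}$ ($q = \frac{1}{9} \cdot 550015 = \frac{550015}{9} \approx 61113.0$)
$\frac{1040451}{g{\left(-1608 \right)}} + \frac{q}{1220398} = \frac{1040451}{-1787} + \frac{550015}{9 \cdot 1220398} = 1040451 \left(- \frac{1}{1787}\right) + \frac{550015}{9} \cdot \frac{1}{1220398} = - \frac{1040451}{1787} + \frac{550015}{10983582} = - \frac{11426895998677}{19627661034}$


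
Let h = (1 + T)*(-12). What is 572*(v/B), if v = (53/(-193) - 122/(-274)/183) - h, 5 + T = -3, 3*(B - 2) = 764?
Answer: -173802772/925435 ≈ -187.81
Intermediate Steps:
B = 770/3 (B = 2 + (1/3)*764 = 2 + 764/3 = 770/3 ≈ 256.67)
T = -8 (T = -5 - 3 = -8)
h = 84 (h = (1 - 8)*(-12) = -7*(-12) = 84)
v = -6684722/79323 (v = (53/(-193) - 122/(-274)/183) - 1*84 = (53*(-1/193) - 122*(-1/274)*(1/183)) - 84 = (-53/193 + (61/137)*(1/183)) - 84 = (-53/193 + 1/411) - 84 = -21590/79323 - 84 = -6684722/79323 ≈ -84.272)
572*(v/B) = 572*(-6684722/(79323*770/3)) = 572*(-6684722/79323*3/770) = 572*(-303851/925435) = -173802772/925435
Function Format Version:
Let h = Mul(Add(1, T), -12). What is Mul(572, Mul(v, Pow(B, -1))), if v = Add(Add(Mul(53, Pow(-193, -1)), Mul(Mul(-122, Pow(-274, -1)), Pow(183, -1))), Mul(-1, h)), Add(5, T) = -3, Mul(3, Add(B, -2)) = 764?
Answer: Rational(-173802772, 925435) ≈ -187.81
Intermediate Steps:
B = Rational(770, 3) (B = Add(2, Mul(Rational(1, 3), 764)) = Add(2, Rational(764, 3)) = Rational(770, 3) ≈ 256.67)
T = -8 (T = Add(-5, -3) = -8)
h = 84 (h = Mul(Add(1, -8), -12) = Mul(-7, -12) = 84)
v = Rational(-6684722, 79323) (v = Add(Add(Mul(53, Pow(-193, -1)), Mul(Mul(-122, Pow(-274, -1)), Pow(183, -1))), Mul(-1, 84)) = Add(Add(Mul(53, Rational(-1, 193)), Mul(Mul(-122, Rational(-1, 274)), Rational(1, 183))), -84) = Add(Add(Rational(-53, 193), Mul(Rational(61, 137), Rational(1, 183))), -84) = Add(Add(Rational(-53, 193), Rational(1, 411)), -84) = Add(Rational(-21590, 79323), -84) = Rational(-6684722, 79323) ≈ -84.272)
Mul(572, Mul(v, Pow(B, -1))) = Mul(572, Mul(Rational(-6684722, 79323), Pow(Rational(770, 3), -1))) = Mul(572, Mul(Rational(-6684722, 79323), Rational(3, 770))) = Mul(572, Rational(-303851, 925435)) = Rational(-173802772, 925435)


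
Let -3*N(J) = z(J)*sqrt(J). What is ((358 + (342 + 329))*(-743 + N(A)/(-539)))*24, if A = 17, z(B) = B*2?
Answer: -18349128 + 5712*sqrt(17)/11 ≈ -1.8347e+7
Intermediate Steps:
z(B) = 2*B
N(J) = -2*J**(3/2)/3 (N(J) = -2*J*sqrt(J)/3 = -2*J**(3/2)/3)
((358 + (342 + 329))*(-743 + N(A)/(-539)))*24 = ((358 + (342 + 329))*(-743 - 34*sqrt(17)/3/(-539)))*24 = ((358 + 671)*(-743 - 34*sqrt(17)/3*(-1/539)))*24 = (1029*(-743 - 34*sqrt(17)/3*(-1/539)))*24 = (1029*(-743 + 34*sqrt(17)/1617))*24 = (-764547 + 238*sqrt(17)/11)*24 = -18349128 + 5712*sqrt(17)/11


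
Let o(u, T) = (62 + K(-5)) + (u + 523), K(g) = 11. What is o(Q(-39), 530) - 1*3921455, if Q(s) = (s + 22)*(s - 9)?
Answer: -3920043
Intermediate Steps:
Q(s) = (-9 + s)*(22 + s) (Q(s) = (22 + s)*(-9 + s) = (-9 + s)*(22 + s))
o(u, T) = 596 + u (o(u, T) = (62 + 11) + (u + 523) = 73 + (523 + u) = 596 + u)
o(Q(-39), 530) - 1*3921455 = (596 + (-198 + (-39)² + 13*(-39))) - 1*3921455 = (596 + (-198 + 1521 - 507)) - 3921455 = (596 + 816) - 3921455 = 1412 - 3921455 = -3920043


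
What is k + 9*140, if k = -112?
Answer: 1148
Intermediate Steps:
k + 9*140 = -112 + 9*140 = -112 + 1260 = 1148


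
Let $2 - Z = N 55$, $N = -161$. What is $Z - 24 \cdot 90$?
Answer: $6697$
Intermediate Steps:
$Z = 8857$ ($Z = 2 - \left(-161\right) 55 = 2 - -8855 = 2 + 8855 = 8857$)
$Z - 24 \cdot 90 = 8857 - 24 \cdot 90 = 8857 - 2160 = 6697$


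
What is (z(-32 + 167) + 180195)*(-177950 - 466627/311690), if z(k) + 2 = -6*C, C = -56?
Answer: -10013167739285183/311690 ≈ -3.2125e+10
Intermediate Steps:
z(k) = 334 (z(k) = -2 - 6*(-56) = -2 + 336 = 334)
(z(-32 + 167) + 180195)*(-177950 - 466627/311690) = (334 + 180195)*(-177950 - 466627/311690) = 180529*(-177950 - 466627*1/311690) = 180529*(-177950 - 466627/311690) = 180529*(-55465702127/311690) = -10013167739285183/311690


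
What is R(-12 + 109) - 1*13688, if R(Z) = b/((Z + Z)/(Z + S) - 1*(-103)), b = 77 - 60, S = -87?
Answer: -492763/36 ≈ -13688.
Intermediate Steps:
b = 17
R(Z) = 17/(103 + 2*Z/(-87 + Z)) (R(Z) = 17/((Z + Z)/(Z - 87) - 1*(-103)) = 17/((2*Z)/(-87 + Z) + 103) = 17/(2*Z/(-87 + Z) + 103) = 17/(103 + 2*Z/(-87 + Z)))
R(-12 + 109) - 1*13688 = 17*(-87 + (-12 + 109))/(3*(-2987 + 35*(-12 + 109))) - 1*13688 = 17*(-87 + 97)/(3*(-2987 + 35*97)) - 13688 = (17/3)*10/(-2987 + 3395) - 13688 = (17/3)*10/408 - 13688 = (17/3)*(1/408)*10 - 13688 = 5/36 - 13688 = -492763/36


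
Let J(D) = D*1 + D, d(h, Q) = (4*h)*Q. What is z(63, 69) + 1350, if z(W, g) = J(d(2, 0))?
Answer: 1350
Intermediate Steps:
d(h, Q) = 4*Q*h
J(D) = 2*D (J(D) = D + D = 2*D)
z(W, g) = 0 (z(W, g) = 2*(4*0*2) = 2*0 = 0)
z(63, 69) + 1350 = 0 + 1350 = 1350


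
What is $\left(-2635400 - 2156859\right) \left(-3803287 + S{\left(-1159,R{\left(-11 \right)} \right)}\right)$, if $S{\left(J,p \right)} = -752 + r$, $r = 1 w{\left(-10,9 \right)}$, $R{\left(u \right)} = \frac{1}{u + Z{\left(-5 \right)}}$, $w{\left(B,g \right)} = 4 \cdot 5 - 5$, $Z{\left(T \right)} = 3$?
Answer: $18229868250216$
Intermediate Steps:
$w{\left(B,g \right)} = 15$ ($w{\left(B,g \right)} = 20 - 5 = 15$)
$R{\left(u \right)} = \frac{1}{3 + u}$ ($R{\left(u \right)} = \frac{1}{u + 3} = \frac{1}{3 + u}$)
$r = 15$ ($r = 1 \cdot 15 = 15$)
$S{\left(J,p \right)} = -737$ ($S{\left(J,p \right)} = -752 + 15 = -737$)
$\left(-2635400 - 2156859\right) \left(-3803287 + S{\left(-1159,R{\left(-11 \right)} \right)}\right) = \left(-2635400 - 2156859\right) \left(-3803287 - 737\right) = \left(-4792259\right) \left(-3804024\right) = 18229868250216$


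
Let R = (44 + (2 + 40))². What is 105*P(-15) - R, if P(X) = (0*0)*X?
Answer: -7396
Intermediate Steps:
P(X) = 0 (P(X) = 0*X = 0)
R = 7396 (R = (44 + 42)² = 86² = 7396)
105*P(-15) - R = 105*0 - 1*7396 = 0 - 7396 = -7396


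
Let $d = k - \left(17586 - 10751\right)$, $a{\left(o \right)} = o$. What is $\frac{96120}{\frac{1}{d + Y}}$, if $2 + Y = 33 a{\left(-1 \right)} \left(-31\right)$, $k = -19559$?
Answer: $-2438852760$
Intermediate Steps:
$Y = 1021$ ($Y = -2 + 33 \left(-1\right) \left(-31\right) = -2 - -1023 = -2 + 1023 = 1021$)
$d = -26394$ ($d = -19559 - \left(17586 - 10751\right) = -19559 - 6835 = -26394$)
$\frac{96120}{\frac{1}{d + Y}} = \frac{96120}{\frac{1}{-26394 + 1021}} = \frac{96120}{\frac{1}{-25373}} = \frac{96120}{- \frac{1}{25373}} = 96120 \left(-25373\right) = -2438852760$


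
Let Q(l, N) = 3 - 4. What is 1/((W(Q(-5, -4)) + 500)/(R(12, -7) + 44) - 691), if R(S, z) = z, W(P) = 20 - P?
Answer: -37/25046 ≈ -0.0014773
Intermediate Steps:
Q(l, N) = -1
1/((W(Q(-5, -4)) + 500)/(R(12, -7) + 44) - 691) = 1/(((20 - 1*(-1)) + 500)/(-7 + 44) - 691) = 1/(((20 + 1) + 500)/37 - 691) = 1/((21 + 500)*(1/37) - 691) = 1/(521*(1/37) - 691) = 1/(521/37 - 691) = 1/(-25046/37) = -37/25046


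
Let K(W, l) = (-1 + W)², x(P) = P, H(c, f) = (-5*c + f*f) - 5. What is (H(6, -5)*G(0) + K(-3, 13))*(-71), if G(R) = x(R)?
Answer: -1136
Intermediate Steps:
H(c, f) = -5 + f² - 5*c (H(c, f) = (-5*c + f²) - 5 = (f² - 5*c) - 5 = -5 + f² - 5*c)
G(R) = R
(H(6, -5)*G(0) + K(-3, 13))*(-71) = ((-5 + (-5)² - 5*6)*0 + (-1 - 3)²)*(-71) = ((-5 + 25 - 30)*0 + (-4)²)*(-71) = (-10*0 + 16)*(-71) = (0 + 16)*(-71) = 16*(-71) = -1136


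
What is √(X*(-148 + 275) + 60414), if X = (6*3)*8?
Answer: √78702 ≈ 280.54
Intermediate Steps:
X = 144 (X = 18*8 = 144)
√(X*(-148 + 275) + 60414) = √(144*(-148 + 275) + 60414) = √(144*127 + 60414) = √(18288 + 60414) = √78702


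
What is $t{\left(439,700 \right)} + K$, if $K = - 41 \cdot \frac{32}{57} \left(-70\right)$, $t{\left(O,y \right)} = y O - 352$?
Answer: $\frac{17587876}{57} \approx 3.0856 \cdot 10^{5}$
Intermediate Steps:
$t{\left(O,y \right)} = -352 + O y$ ($t{\left(O,y \right)} = O y - 352 = -352 + O y$)
$K = \frac{91840}{57}$ ($K = - 41 \cdot 32 \cdot \frac{1}{57} \left(-70\right) = \left(-41\right) \frac{32}{57} \left(-70\right) = \left(- \frac{1312}{57}\right) \left(-70\right) = \frac{91840}{57} \approx 1611.2$)
$t{\left(439,700 \right)} + K = \left(-352 + 439 \cdot 700\right) + \frac{91840}{57} = \left(-352 + 307300\right) + \frac{91840}{57} = 306948 + \frac{91840}{57} = \frac{17587876}{57}$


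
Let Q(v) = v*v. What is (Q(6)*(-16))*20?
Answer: -11520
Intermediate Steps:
Q(v) = v²
(Q(6)*(-16))*20 = (6²*(-16))*20 = (36*(-16))*20 = -576*20 = -11520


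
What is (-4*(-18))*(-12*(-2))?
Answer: 1728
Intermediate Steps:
(-4*(-18))*(-12*(-2)) = 72*24 = 1728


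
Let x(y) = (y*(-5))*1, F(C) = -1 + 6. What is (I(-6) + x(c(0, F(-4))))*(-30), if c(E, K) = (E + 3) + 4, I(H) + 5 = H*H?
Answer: 120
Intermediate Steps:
F(C) = 5
I(H) = -5 + H² (I(H) = -5 + H*H = -5 + H²)
c(E, K) = 7 + E (c(E, K) = (3 + E) + 4 = 7 + E)
x(y) = -5*y (x(y) = -5*y*1 = -5*y)
(I(-6) + x(c(0, F(-4))))*(-30) = ((-5 + (-6)²) - 5*(7 + 0))*(-30) = ((-5 + 36) - 5*7)*(-30) = (31 - 35)*(-30) = -4*(-30) = 120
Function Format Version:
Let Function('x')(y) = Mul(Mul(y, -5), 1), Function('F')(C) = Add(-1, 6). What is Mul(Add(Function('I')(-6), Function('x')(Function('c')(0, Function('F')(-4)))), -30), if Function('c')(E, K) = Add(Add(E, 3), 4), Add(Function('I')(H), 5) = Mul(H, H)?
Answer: 120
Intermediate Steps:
Function('F')(C) = 5
Function('I')(H) = Add(-5, Pow(H, 2)) (Function('I')(H) = Add(-5, Mul(H, H)) = Add(-5, Pow(H, 2)))
Function('c')(E, K) = Add(7, E) (Function('c')(E, K) = Add(Add(3, E), 4) = Add(7, E))
Function('x')(y) = Mul(-5, y) (Function('x')(y) = Mul(Mul(-5, y), 1) = Mul(-5, y))
Mul(Add(Function('I')(-6), Function('x')(Function('c')(0, Function('F')(-4)))), -30) = Mul(Add(Add(-5, Pow(-6, 2)), Mul(-5, Add(7, 0))), -30) = Mul(Add(Add(-5, 36), Mul(-5, 7)), -30) = Mul(Add(31, -35), -30) = Mul(-4, -30) = 120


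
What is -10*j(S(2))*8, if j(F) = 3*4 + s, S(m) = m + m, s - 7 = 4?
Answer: -1840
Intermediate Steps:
s = 11 (s = 7 + 4 = 11)
S(m) = 2*m
j(F) = 23 (j(F) = 3*4 + 11 = 12 + 11 = 23)
-10*j(S(2))*8 = -10*23*8 = -230*8 = -1840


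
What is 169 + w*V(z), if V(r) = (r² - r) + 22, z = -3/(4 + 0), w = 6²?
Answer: 4033/4 ≈ 1008.3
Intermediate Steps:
w = 36
z = -¾ (z = -3/4 = (¼)*(-3) = -¾ ≈ -0.75000)
V(r) = 22 + r² - r
169 + w*V(z) = 169 + 36*(22 + (-¾)² - 1*(-¾)) = 169 + 36*(22 + 9/16 + ¾) = 169 + 36*(373/16) = 169 + 3357/4 = 4033/4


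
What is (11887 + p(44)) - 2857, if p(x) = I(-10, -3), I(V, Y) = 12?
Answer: 9042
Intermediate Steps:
p(x) = 12
(11887 + p(44)) - 2857 = (11887 + 12) - 2857 = 11899 - 2857 = 9042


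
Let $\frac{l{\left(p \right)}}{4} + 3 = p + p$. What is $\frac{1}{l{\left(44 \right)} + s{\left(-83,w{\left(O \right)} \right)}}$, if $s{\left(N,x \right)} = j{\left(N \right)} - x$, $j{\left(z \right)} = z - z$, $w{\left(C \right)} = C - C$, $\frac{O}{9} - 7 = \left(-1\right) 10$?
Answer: $\frac{1}{340} \approx 0.0029412$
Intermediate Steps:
$O = -27$ ($O = 63 + 9 \left(\left(-1\right) 10\right) = 63 + 9 \left(-10\right) = 63 - 90 = -27$)
$w{\left(C \right)} = 0$
$j{\left(z \right)} = 0$
$s{\left(N,x \right)} = - x$ ($s{\left(N,x \right)} = 0 - x = - x$)
$l{\left(p \right)} = -12 + 8 p$ ($l{\left(p \right)} = -12 + 4 \left(p + p\right) = -12 + 4 \cdot 2 p = -12 + 8 p$)
$\frac{1}{l{\left(44 \right)} + s{\left(-83,w{\left(O \right)} \right)}} = \frac{1}{\left(-12 + 8 \cdot 44\right) - 0} = \frac{1}{\left(-12 + 352\right) + 0} = \frac{1}{340 + 0} = \frac{1}{340}$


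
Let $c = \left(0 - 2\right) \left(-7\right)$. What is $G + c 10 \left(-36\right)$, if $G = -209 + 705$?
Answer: $-4544$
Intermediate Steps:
$G = 496$
$c = 14$ ($c = \left(-2\right) \left(-7\right) = 14$)
$G + c 10 \left(-36\right) = 496 + 14 \cdot 10 \left(-36\right) = 496 + 14 \left(-360\right) = 496 - 5040 = -4544$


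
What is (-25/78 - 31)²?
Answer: 5968249/6084 ≈ 980.97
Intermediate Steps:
(-25/78 - 31)² = (-2443/78)² = 5968249/6084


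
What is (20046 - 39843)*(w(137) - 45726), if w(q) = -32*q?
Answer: 992027670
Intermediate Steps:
(20046 - 39843)*(w(137) - 45726) = (20046 - 39843)*(-32*137 - 45726) = -19797*(-4384 - 45726) = -19797*(-50110) = 992027670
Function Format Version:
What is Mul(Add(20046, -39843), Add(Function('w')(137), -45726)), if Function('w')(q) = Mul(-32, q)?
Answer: 992027670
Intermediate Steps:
Mul(Add(20046, -39843), Add(Function('w')(137), -45726)) = Mul(Add(20046, -39843), Add(Mul(-32, 137), -45726)) = Mul(-19797, Add(-4384, -45726)) = Mul(-19797, -50110) = 992027670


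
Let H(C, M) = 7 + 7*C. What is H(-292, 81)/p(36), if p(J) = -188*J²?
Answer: 679/81216 ≈ 0.0083604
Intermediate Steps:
H(-292, 81)/p(36) = (7 + 7*(-292))/((-188*36²)) = (7 - 2044)/((-188*1296)) = -2037/(-243648) = -2037*(-1/243648) = 679/81216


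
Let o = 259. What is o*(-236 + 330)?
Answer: 24346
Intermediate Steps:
o*(-236 + 330) = 259*(-236 + 330) = 259*94 = 24346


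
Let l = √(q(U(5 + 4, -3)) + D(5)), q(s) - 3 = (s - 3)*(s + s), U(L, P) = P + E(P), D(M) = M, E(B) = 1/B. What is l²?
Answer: 452/9 ≈ 50.222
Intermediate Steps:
U(L, P) = P + 1/P
q(s) = 3 + 2*s*(-3 + s) (q(s) = 3 + (s - 3)*(s + s) = 3 + (-3 + s)*(2*s) = 3 + 2*s*(-3 + s))
l = 2*√113/3 (l = √((3 - 6*(-3 + 1/(-3)) + 2*(-3 + 1/(-3))²) + 5) = √((3 - 6*(-3 - ⅓) + 2*(-3 - ⅓)²) + 5) = √((3 - 6*(-10/3) + 2*(-10/3)²) + 5) = √((3 + 20 + 2*(100/9)) + 5) = √((3 + 20 + 200/9) + 5) = √(407/9 + 5) = √(452/9) = 2*√113/3 ≈ 7.0868)
l² = (2*√113/3)² = 452/9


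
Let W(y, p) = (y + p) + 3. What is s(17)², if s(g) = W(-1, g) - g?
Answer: 4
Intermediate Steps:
W(y, p) = 3 + p + y (W(y, p) = (p + y) + 3 = 3 + p + y)
s(g) = 2 (s(g) = (3 + g - 1) - g = (2 + g) - g = 2)
s(17)² = 2² = 4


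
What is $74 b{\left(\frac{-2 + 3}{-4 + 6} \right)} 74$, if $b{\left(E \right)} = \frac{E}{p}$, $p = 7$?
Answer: $\frac{2738}{7} \approx 391.14$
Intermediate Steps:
$b{\left(E \right)} = \frac{E}{7}$
$74 b{\left(\frac{-2 + 3}{-4 + 6} \right)} 74 = 74 \frac{\left(-2 + 3\right) \frac{1}{-4 + 6}}{7} \cdot 74 = 74 \frac{1 \cdot \frac{1}{2}}{7} \cdot 74 = 74 \cdot \frac{1}{7} \cdot \frac{1}{2} \cdot 74 = 74 \cdot \frac{1}{14} \cdot 74 = \frac{37}{7} \cdot 74 = \frac{2738}{7}$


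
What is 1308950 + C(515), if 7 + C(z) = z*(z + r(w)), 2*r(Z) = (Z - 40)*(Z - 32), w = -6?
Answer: 2024278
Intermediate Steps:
r(Z) = (-40 + Z)*(-32 + Z)/2 (r(Z) = ((Z - 40)*(Z - 32))/2 = ((-40 + Z)*(-32 + Z))/2 = (-40 + Z)*(-32 + Z)/2)
C(z) = -7 + z*(874 + z) (C(z) = -7 + z*(z + (640 + (½)*(-6)² - 36*(-6))) = -7 + z*(z + (640 + (½)*36 + 216)) = -7 + z*(z + (640 + 18 + 216)) = -7 + z*(z + 874) = -7 + z*(874 + z))
1308950 + C(515) = 1308950 + (-7 + 515² + 874*515) = 1308950 + (-7 + 265225 + 450110) = 1308950 + 715328 = 2024278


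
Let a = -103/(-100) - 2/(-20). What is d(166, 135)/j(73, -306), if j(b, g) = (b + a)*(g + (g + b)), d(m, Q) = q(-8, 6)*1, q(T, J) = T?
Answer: 800/3995607 ≈ 0.00020022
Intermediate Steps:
a = 113/100 (a = -103*(-1/100) - 2*(-1/20) = 103/100 + 1/10 = 113/100 ≈ 1.1300)
d(m, Q) = -8 (d(m, Q) = -8*1 = -8)
j(b, g) = (113/100 + b)*(b + 2*g) (j(b, g) = (b + 113/100)*(g + (g + b)) = (113/100 + b)*(g + (b + g)) = (113/100 + b)*(b + 2*g))
d(166, 135)/j(73, -306) = -8/(73**2 + (113/50)*(-306) + (113/100)*73 + 2*73*(-306)) = -8/(5329 - 17289/25 + 8249/100 - 44676) = -8/(-3995607/100) = -8*(-100/3995607) = 800/3995607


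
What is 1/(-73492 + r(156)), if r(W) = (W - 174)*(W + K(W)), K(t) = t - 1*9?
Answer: -1/78946 ≈ -1.2667e-5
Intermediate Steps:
K(t) = -9 + t (K(t) = t - 9 = -9 + t)
r(W) = (-174 + W)*(-9 + 2*W) (r(W) = (W - 174)*(W + (-9 + W)) = (-174 + W)*(-9 + 2*W))
1/(-73492 + r(156)) = 1/(-73492 + (1566 - 357*156 + 2*156²)) = 1/(-73492 + (1566 - 55692 + 2*24336)) = 1/(-73492 + (1566 - 55692 + 48672)) = 1/(-73492 - 5454) = 1/(-78946) = -1/78946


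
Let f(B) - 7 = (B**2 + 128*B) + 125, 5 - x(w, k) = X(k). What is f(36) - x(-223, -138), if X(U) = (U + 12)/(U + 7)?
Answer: 790187/131 ≈ 6032.0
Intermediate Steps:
X(U) = (12 + U)/(7 + U)
x(w, k) = 5 - (12 + k)/(7 + k)
f(B) = 132 + B**2 + 128*B (f(B) = 7 + ((B**2 + 128*B) + 125) = 7 + (125 + B**2 + 128*B) = 132 + B**2 + 128*B)
f(36) - x(-223, -138) = (132 + 36**2 + 128*36) - (23 + 4*(-138))/(7 - 138) = (132 + 1296 + 4608) - (23 - 552)/(-131) = 6036 - (-1)*(-529)/131 = 6036 - 1*529/131 = 6036 - 529/131 = 790187/131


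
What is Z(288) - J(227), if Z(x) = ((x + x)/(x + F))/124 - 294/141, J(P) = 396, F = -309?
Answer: -4062326/10199 ≈ -398.31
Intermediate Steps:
Z(x) = -98/47 + x/(62*(-309 + x)) (Z(x) = ((x + x)/(x - 309))/124 - 294/141 = ((2*x)/(-309 + x))*(1/124) - 294*1/141 = (2*x/(-309 + x))*(1/124) - 98/47 = x/(62*(-309 + x)) - 98/47 = -98/47 + x/(62*(-309 + x)))
Z(288) - J(227) = (1877484 - 6029*288)/(2914*(-309 + 288)) - 1*396 = (1/2914)*(1877484 - 1736352)/(-21) - 396 = (1/2914)*(-1/21)*141132 - 396 = -23522/10199 - 396 = -4062326/10199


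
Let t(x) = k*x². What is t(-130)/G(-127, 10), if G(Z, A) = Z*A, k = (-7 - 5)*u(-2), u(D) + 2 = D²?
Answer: 40560/127 ≈ 319.37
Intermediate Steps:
u(D) = -2 + D²
k = -24 (k = (-7 - 5)*(-2 + (-2)²) = -12*(-2 + 4) = -12*2 = -24)
t(x) = -24*x²
G(Z, A) = A*Z
t(-130)/G(-127, 10) = (-24*(-130)²)/((10*(-127))) = -24*16900/(-1270) = -405600*(-1/1270) = 40560/127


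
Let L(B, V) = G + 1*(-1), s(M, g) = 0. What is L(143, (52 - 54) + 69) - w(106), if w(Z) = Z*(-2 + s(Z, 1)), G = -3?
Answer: 208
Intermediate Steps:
L(B, V) = -4 (L(B, V) = -3 + 1*(-1) = -3 - 1 = -4)
w(Z) = -2*Z (w(Z) = Z*(-2 + 0) = Z*(-2) = -2*Z)
L(143, (52 - 54) + 69) - w(106) = -4 - (-2)*106 = -4 - 1*(-212) = -4 + 212 = 208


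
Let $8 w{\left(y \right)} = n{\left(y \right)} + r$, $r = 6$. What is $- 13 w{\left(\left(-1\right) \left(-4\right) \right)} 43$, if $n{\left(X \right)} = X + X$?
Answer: $- \frac{3913}{4} \approx -978.25$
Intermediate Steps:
$n{\left(X \right)} = 2 X$
$w{\left(y \right)} = \frac{3}{4} + \frac{y}{4}$ ($w{\left(y \right)} = \frac{2 y + 6}{8} = \frac{6 + 2 y}{8} = \frac{3}{4} + \frac{y}{4}$)
$- 13 w{\left(\left(-1\right) \left(-4\right) \right)} 43 = - 13 \left(\frac{3}{4} + \frac{\left(-1\right) \left(-4\right)}{4}\right) 43 = - 13 \left(\frac{3}{4} + \frac{1}{4} \cdot 4\right) 43 = - 13 \left(\frac{3}{4} + 1\right) 43 = \left(-13\right) \frac{7}{4} \cdot 43 = \left(- \frac{91}{4}\right) 43 = - \frac{3913}{4}$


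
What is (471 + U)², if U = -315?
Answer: 24336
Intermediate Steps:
(471 + U)² = (471 - 315)² = 156² = 24336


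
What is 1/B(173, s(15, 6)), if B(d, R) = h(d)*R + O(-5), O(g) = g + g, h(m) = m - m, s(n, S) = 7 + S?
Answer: -⅒ ≈ -0.10000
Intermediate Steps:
h(m) = 0
O(g) = 2*g
B(d, R) = -10 (B(d, R) = 0*R + 2*(-5) = 0 - 10 = -10)
1/B(173, s(15, 6)) = 1/(-10) = -⅒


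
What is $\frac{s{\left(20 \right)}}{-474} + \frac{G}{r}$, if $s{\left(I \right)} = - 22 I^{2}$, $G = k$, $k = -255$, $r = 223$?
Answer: $\frac{920765}{52851} \approx 17.422$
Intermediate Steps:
$G = -255$
$\frac{s{\left(20 \right)}}{-474} + \frac{G}{r} = \frac{\left(-22\right) 20^{2}}{-474} - \frac{255}{223} = \left(-22\right) 400 \left(- \frac{1}{474}\right) - \frac{255}{223} = \left(-8800\right) \left(- \frac{1}{474}\right) - \frac{255}{223} = \frac{4400}{237} - \frac{255}{223} = \frac{920765}{52851}$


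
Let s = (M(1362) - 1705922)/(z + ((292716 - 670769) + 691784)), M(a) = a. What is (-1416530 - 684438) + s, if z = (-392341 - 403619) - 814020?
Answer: -2723375964472/1296249 ≈ -2.1010e+6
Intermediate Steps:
z = -1609980 (z = -795960 - 814020 = -1609980)
s = 1704560/1296249 (s = (1362 - 1705922)/(-1609980 + ((292716 - 670769) + 691784)) = -1704560/(-1609980 + (-378053 + 691784)) = -1704560/(-1609980 + 313731) = -1704560/(-1296249) = -1704560*(-1/1296249) = 1704560/1296249 ≈ 1.3150)
(-1416530 - 684438) + s = (-1416530 - 684438) + 1704560/1296249 = -2100968 + 1704560/1296249 = -2723375964472/1296249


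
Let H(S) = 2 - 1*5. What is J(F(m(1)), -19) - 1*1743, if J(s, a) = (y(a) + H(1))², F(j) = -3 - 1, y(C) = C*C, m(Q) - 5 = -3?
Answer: 126421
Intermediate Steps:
m(Q) = 2 (m(Q) = 5 - 3 = 2)
y(C) = C²
H(S) = -3 (H(S) = 2 - 5 = -3)
F(j) = -4
J(s, a) = (-3 + a²)² (J(s, a) = (a² - 3)² = (-3 + a²)²)
J(F(m(1)), -19) - 1*1743 = (-3 + (-19)²)² - 1*1743 = (-3 + 361)² - 1743 = 358² - 1743 = 128164 - 1743 = 126421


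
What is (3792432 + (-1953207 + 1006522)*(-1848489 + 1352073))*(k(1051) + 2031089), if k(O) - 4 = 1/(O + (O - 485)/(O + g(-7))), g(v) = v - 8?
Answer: 173309152629268073525904/181567 ≈ 9.5452e+17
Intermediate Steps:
g(v) = -8 + v
k(O) = 4 + 1/(O + (-485 + O)/(-15 + O)) (k(O) = 4 + 1/(O + (O - 485)/(O + (-8 - 7))) = 4 + 1/(O + (-485 + O)/(O - 15)) = 4 + 1/(O + (-485 + O)/(-15 + O)))
(3792432 + (-1953207 + 1006522)*(-1848489 + 1352073))*(k(1051) + 2031089) = (3792432 + (-1953207 + 1006522)*(-1848489 + 1352073))*((1955 - 4*1051² + 55*1051)/(485 - 1*1051² + 14*1051) + 2031089) = (3792432 - 946685*(-496416))*((1955 - 4*1104601 + 57805)/(485 - 1*1104601 + 14714) + 2031089) = (3792432 + 469949580960)*((1955 - 4418404 + 57805)/(485 - 1104601 + 14714) + 2031089) = 469953373392*(-4358644/(-1089402) + 2031089) = 469953373392*(-1/1089402*(-4358644) + 2031089) = 469953373392*(2179322/544701 + 2031089) = 469953373392*(1106338388711/544701) = 173309152629268073525904/181567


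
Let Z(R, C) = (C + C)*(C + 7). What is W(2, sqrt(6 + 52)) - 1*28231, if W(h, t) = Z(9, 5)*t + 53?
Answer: -28178 + 120*sqrt(58) ≈ -27264.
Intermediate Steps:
Z(R, C) = 2*C*(7 + C) (Z(R, C) = (2*C)*(7 + C) = 2*C*(7 + C))
W(h, t) = 53 + 120*t (W(h, t) = (2*5*(7 + 5))*t + 53 = (2*5*12)*t + 53 = 120*t + 53 = 53 + 120*t)
W(2, sqrt(6 + 52)) - 1*28231 = (53 + 120*sqrt(6 + 52)) - 1*28231 = (53 + 120*sqrt(58)) - 28231 = -28178 + 120*sqrt(58)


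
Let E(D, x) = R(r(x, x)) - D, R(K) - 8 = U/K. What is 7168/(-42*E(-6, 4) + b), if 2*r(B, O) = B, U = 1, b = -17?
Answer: -3584/313 ≈ -11.450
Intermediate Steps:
r(B, O) = B/2
R(K) = 8 + 1/K
E(D, x) = 8 - D + 2/x (E(D, x) = (8 + 1/(x/2)) - D = (8 + 2/x) - D = 8 - D + 2/x)
7168/(-42*E(-6, 4) + b) = 7168/(-42*(8 - 1*(-6) + 2/4) - 17) = 7168/(-42*(8 + 6 + 2*(¼)) - 17) = 7168/(-42*(8 + 6 + ½) - 17) = 7168/(-42*29/2 - 17) = 7168/(-609 - 17) = 7168/(-626) = 7168*(-1/626) = -3584/313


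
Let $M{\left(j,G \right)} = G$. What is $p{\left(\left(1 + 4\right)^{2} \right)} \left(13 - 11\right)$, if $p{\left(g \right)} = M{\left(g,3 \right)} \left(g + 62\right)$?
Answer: $522$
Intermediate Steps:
$p{\left(g \right)} = 186 + 3 g$ ($p{\left(g \right)} = 3 \left(g + 62\right) = 3 \left(62 + g\right) = 186 + 3 g$)
$p{\left(\left(1 + 4\right)^{2} \right)} \left(13 - 11\right) = \left(186 + 3 \left(1 + 4\right)^{2}\right) \left(13 - 11\right) = \left(186 + 3 \cdot 5^{2}\right) \left(13 - 11\right) = \left(186 + 3 \cdot 25\right) 2 = \left(186 + 75\right) 2 = 261 \cdot 2 = 522$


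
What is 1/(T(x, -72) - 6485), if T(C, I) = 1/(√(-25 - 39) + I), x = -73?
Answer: -34033352/220706754641 + 8*I/220706754641 ≈ -0.0001542 + 3.6247e-11*I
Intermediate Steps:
T(C, I) = 1/(I + 8*I) (T(C, I) = 1/(√(-64) + I) = 1/(8*I + I) = 1/(I + 8*I))
1/(T(x, -72) - 6485) = 1/(1/(-72 + 8*I) - 6485) = 1/((-72 - 8*I)/5248 - 6485) = 1/(-6485 + (-72 - 8*I)/5248)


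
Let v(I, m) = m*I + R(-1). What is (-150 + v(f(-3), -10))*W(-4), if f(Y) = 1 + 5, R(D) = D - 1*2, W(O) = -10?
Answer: 2130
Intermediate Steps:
R(D) = -2 + D (R(D) = D - 2 = -2 + D)
f(Y) = 6
v(I, m) = -3 + I*m (v(I, m) = m*I + (-2 - 1) = I*m - 3 = -3 + I*m)
(-150 + v(f(-3), -10))*W(-4) = (-150 + (-3 + 6*(-10)))*(-10) = (-150 + (-3 - 60))*(-10) = (-150 - 63)*(-10) = -213*(-10) = 2130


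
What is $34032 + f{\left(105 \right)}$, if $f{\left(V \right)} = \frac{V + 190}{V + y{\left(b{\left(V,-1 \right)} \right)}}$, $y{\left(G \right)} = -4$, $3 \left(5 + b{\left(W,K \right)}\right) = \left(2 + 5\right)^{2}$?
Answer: $\frac{3437527}{101} \approx 34035.0$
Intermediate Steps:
$b{\left(W,K \right)} = \frac{34}{3}$ ($b{\left(W,K \right)} = -5 + \frac{\left(2 + 5\right)^{2}}{3} = -5 + \frac{7^{2}}{3} = -5 + \frac{1}{3} \cdot 49 = -5 + \frac{49}{3} = \frac{34}{3}$)
$f{\left(V \right)} = \frac{190 + V}{-4 + V}$ ($f{\left(V \right)} = \frac{V + 190}{V - 4} = \frac{190 + V}{-4 + V}$)
$34032 + f{\left(105 \right)} = 34032 + \frac{190 + 105}{-4 + 105} = 34032 + \frac{1}{101} \cdot 295 = 34032 + \frac{295}{101} = \frac{3437527}{101}$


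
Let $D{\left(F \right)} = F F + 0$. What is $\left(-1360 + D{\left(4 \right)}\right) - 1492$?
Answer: $-2836$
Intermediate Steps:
$D{\left(F \right)} = F^{2}$ ($D{\left(F \right)} = F^{2} + 0 = F^{2}$)
$\left(-1360 + D{\left(4 \right)}\right) - 1492 = \left(-1360 + 4^{2}\right) - 1492 = \left(-1360 + 16\right) - 1492 = -1344 - 1492 = -2836$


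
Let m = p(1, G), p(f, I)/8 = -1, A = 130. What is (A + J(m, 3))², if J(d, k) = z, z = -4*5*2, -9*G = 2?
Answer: 8100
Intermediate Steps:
G = -2/9 (G = -⅑*2 = -2/9 ≈ -0.22222)
p(f, I) = -8 (p(f, I) = 8*(-1) = -8)
m = -8
z = -40 (z = -20*2 = -40)
J(d, k) = -40
(A + J(m, 3))² = (130 - 40)² = 90² = 8100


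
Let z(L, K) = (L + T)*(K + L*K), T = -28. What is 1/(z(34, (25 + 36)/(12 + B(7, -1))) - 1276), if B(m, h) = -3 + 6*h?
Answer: 1/2994 ≈ 0.00033400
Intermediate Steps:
z(L, K) = (-28 + L)*(K + K*L) (z(L, K) = (L - 28)*(K + L*K) = (-28 + L)*(K + K*L))
1/(z(34, (25 + 36)/(12 + B(7, -1))) - 1276) = 1/(((25 + 36)/(12 + (-3 + 6*(-1))))*(-28 + 34² - 27*34) - 1276) = 1/((61/(12 + (-3 - 6)))*(-28 + 1156 - 918) - 1276) = 1/((61/(12 - 9))*210 - 1276) = 1/((61/3)*210 - 1276) = 1/(4270 - 1276) = 1/2994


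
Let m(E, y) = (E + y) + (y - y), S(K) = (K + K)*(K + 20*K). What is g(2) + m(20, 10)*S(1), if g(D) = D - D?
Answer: 1260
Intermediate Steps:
S(K) = 42*K² (S(K) = (2*K)*(21*K) = 42*K²)
g(D) = 0
m(E, y) = E + y (m(E, y) = (E + y) + 0 = E + y)
g(2) + m(20, 10)*S(1) = 0 + (20 + 10)*(42*1²) = 0 + 30*(42*1) = 0 + 30*42 = 0 + 1260 = 1260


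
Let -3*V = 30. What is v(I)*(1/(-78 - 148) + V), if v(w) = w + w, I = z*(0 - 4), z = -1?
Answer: -9044/113 ≈ -80.035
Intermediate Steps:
V = -10 (V = -⅓*30 = -10)
I = 4 (I = -(0 - 4) = -1*(-4) = 4)
v(w) = 2*w
v(I)*(1/(-78 - 148) + V) = (2*4)*(1/(-78 - 148) - 10) = 8*(1/(-226) - 10) = 8*(-1/226 - 10) = 8*(-2261/226) = -9044/113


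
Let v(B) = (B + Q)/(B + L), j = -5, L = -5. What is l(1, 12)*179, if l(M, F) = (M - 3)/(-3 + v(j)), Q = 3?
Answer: 895/7 ≈ 127.86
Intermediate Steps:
v(B) = (3 + B)/(-5 + B) (v(B) = (B + 3)/(B - 5) = (3 + B)/(-5 + B))
l(M, F) = 15/14 - 5*M/14 (l(M, F) = (M - 3)/(-3 + (3 - 5)/(-5 - 5)) = (-3 + M)/(-3 - 2/(-10)) = (-3 + M)/(-3 - ⅒*(-2)) = (-3 + M)/(-3 + ⅕) = (-3 + M)/(-14/5) = (-3 + M)*(-5/14) = 15/14 - 5*M/14)
l(1, 12)*179 = (15/14 - 5/14*1)*179 = (15/14 - 5/14)*179 = (5/7)*179 = 895/7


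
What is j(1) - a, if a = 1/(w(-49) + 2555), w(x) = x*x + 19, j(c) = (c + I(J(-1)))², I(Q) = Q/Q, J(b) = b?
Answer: 19899/4975 ≈ 3.9998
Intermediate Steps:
I(Q) = 1
j(c) = (1 + c)² (j(c) = (c + 1)² = (1 + c)²)
w(x) = 19 + x² (w(x) = x² + 19 = 19 + x²)
a = 1/4975 (a = 1/((19 + (-49)²) + 2555) = 1/((19 + 2401) + 2555) = 1/(2420 + 2555) = 1/4975 ≈ 0.00020101)
j(1) - a = (1 + 1)² - 1*1/4975 = 2² - 1/4975 = 4 - 1/4975 = 19899/4975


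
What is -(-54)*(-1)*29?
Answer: -1566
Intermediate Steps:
-(-54)*(-1)*29 = -9*6*29 = -54*29 = -1566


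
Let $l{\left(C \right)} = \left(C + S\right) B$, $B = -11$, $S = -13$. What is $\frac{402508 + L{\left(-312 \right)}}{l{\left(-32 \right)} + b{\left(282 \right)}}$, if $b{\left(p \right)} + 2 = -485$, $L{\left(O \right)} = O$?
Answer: $\frac{100549}{2} \approx 50275.0$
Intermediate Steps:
$b{\left(p \right)} = -487$ ($b{\left(p \right)} = -2 - 485 = -487$)
$l{\left(C \right)} = 143 - 11 C$ ($l{\left(C \right)} = \left(C - 13\right) \left(-11\right) = \left(-13 + C\right) \left(-11\right) = 143 - 11 C$)
$\frac{402508 + L{\left(-312 \right)}}{l{\left(-32 \right)} + b{\left(282 \right)}} = \frac{402508 - 312}{\left(143 - -352\right) - 487} = \frac{402196}{\left(143 + 352\right) - 487} = \frac{402196}{495 - 487} = \frac{402196}{8} = 402196 \cdot \frac{1}{8} = \frac{100549}{2}$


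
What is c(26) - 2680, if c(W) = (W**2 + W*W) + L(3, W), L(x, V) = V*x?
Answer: -1250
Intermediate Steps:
c(W) = 2*W**2 + 3*W (c(W) = (W**2 + W*W) + W*3 = (W**2 + W**2) + 3*W = 2*W**2 + 3*W)
c(26) - 2680 = 26*(3 + 2*26) - 2680 = 26*(3 + 52) - 2680 = 26*55 - 2680 = 1430 - 2680 = -1250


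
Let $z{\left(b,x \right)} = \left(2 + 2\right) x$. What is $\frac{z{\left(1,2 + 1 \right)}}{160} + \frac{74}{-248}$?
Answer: $- \frac{277}{1240} \approx -0.22339$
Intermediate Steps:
$z{\left(b,x \right)} = 4 x$
$\frac{z{\left(1,2 + 1 \right)}}{160} + \frac{74}{-248} = \frac{4 \left(2 + 1\right)}{160} + \frac{74}{-248} = 4 \cdot 3 \cdot \frac{1}{160} + 74 \left(- \frac{1}{248}\right) = 12 \cdot \frac{1}{160} - \frac{37}{124} = \frac{3}{40} - \frac{37}{124} = - \frac{277}{1240}$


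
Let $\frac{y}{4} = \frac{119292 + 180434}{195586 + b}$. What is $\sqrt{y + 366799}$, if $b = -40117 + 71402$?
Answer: $\frac{\sqrt{18879581821217543}}{226871} \approx 605.64$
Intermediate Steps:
$b = 31285$
$y = \frac{1198904}{226871}$ ($y = 4 \frac{119292 + 180434}{195586 + 31285} = 4 \cdot \frac{299726}{226871} = \frac{1198904}{226871} \approx 5.2845$)
$\sqrt{y + 366799} = \sqrt{\frac{1198904}{226871} + 366799} = \sqrt{\frac{83217254833}{226871}} = \frac{\sqrt{18879581821217543}}{226871}$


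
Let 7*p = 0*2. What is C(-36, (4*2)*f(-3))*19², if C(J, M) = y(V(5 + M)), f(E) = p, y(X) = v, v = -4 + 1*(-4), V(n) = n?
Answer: -2888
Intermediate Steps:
v = -8 (v = -4 - 4 = -8)
y(X) = -8
p = 0 (p = (0*2)/7 = (⅐)*0 = 0)
f(E) = 0
C(J, M) = -8
C(-36, (4*2)*f(-3))*19² = -8*19² = -8*361 = -2888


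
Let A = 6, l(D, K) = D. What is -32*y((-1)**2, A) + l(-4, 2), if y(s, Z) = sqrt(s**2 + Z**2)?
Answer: -4 - 32*sqrt(37) ≈ -198.65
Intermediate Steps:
y(s, Z) = sqrt(Z**2 + s**2)
-32*y((-1)**2, A) + l(-4, 2) = -32*sqrt(6**2 + ((-1)**2)**2) - 4 = -32*sqrt(36 + 1**2) - 4 = -32*sqrt(36 + 1) - 4 = -32*sqrt(37) - 4 = -4 - 32*sqrt(37)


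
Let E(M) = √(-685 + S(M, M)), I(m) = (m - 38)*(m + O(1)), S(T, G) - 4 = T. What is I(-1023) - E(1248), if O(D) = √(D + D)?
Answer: 1085403 - 1061*√2 - 9*√7 ≈ 1.0839e+6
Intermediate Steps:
S(T, G) = 4 + T
O(D) = √2*√D (O(D) = √(2*D) = √2*√D)
I(m) = (-38 + m)*(m + √2) (I(m) = (m - 38)*(m + √2*√1) = (-38 + m)*(m + √2*1) = (-38 + m)*(m + √2))
E(M) = √(-681 + M) (E(M) = √(-685 + (4 + M)) = √(-681 + M))
I(-1023) - E(1248) = ((-1023)² - 38*(-1023) - 38*√2 - 1023*√2) - √(-681 + 1248) = (1046529 + 38874 - 38*√2 - 1023*√2) - √567 = (1085403 - 1061*√2) - 9*√7 = 1085403 - 1061*√2 - 9*√7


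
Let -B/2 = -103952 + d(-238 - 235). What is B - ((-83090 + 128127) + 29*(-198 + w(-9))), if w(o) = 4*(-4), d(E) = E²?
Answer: -278385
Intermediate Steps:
w(o) = -16
B = -239554 (B = -2*(-103952 + (-238 - 235)²) = -2*(-103952 + (-473)²) = -2*(-103952 + 223729) = -2*119777 = -239554)
B - ((-83090 + 128127) + 29*(-198 + w(-9))) = -239554 - ((-83090 + 128127) + 29*(-198 - 16)) = -239554 - (45037 + 29*(-214)) = -239554 - (45037 - 6206) = -239554 - 1*38831 = -239554 - 38831 = -278385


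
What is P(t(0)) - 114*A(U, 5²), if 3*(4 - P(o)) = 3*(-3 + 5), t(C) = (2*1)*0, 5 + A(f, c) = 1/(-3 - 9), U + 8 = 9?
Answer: 1163/2 ≈ 581.50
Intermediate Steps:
U = 1 (U = -8 + 9 = 1)
A(f, c) = -61/12 (A(f, c) = -5 + 1/(-3 - 9) = -5 + 1/(-12) = -5 - 1/12 = -61/12)
t(C) = 0 (t(C) = 2*0 = 0)
P(o) = 2 (P(o) = 4 - (-3 + 5) = 4 - 2 = 2)
P(t(0)) - 114*A(U, 5²) = 2 - 114*(-61/12) = 2 + 1159/2 = 1163/2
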